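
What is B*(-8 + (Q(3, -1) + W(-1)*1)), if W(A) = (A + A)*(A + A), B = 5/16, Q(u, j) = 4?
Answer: 0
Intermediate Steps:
B = 5/16 (B = 5*(1/16) = 5/16 ≈ 0.31250)
W(A) = 4*A² (W(A) = (2*A)*(2*A) = 4*A²)
B*(-8 + (Q(3, -1) + W(-1)*1)) = 5*(-8 + (4 + (4*(-1)²)*1))/16 = 5*(-8 + (4 + (4*1)*1))/16 = 5*(-8 + (4 + 4*1))/16 = 5*(-8 + (4 + 4))/16 = 5*(-8 + 8)/16 = (5/16)*0 = 0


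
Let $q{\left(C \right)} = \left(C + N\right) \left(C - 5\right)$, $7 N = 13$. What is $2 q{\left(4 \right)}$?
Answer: $- \frac{82}{7} \approx -11.714$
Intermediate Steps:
$N = \frac{13}{7}$ ($N = \frac{1}{7} \cdot 13 = \frac{13}{7} \approx 1.8571$)
$q{\left(C \right)} = \left(-5 + C\right) \left(\frac{13}{7} + C\right)$ ($q{\left(C \right)} = \left(C + \frac{13}{7}\right) \left(C - 5\right) = \left(\frac{13}{7} + C\right) \left(-5 + C\right) = \left(-5 + C\right) \left(\frac{13}{7} + C\right)$)
$2 q{\left(4 \right)} = 2 \left(- \frac{65}{7} + 4^{2} - \frac{88}{7}\right) = 2 \left(- \frac{65}{7} + 16 - \frac{88}{7}\right) = 2 \left(- \frac{41}{7}\right) = - \frac{82}{7}$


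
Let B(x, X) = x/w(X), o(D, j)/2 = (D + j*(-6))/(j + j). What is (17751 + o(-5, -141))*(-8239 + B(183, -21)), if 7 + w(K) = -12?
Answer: -392131284200/2679 ≈ -1.4637e+8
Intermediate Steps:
w(K) = -19 (w(K) = -7 - 12 = -19)
o(D, j) = (D - 6*j)/j (o(D, j) = 2*((D + j*(-6))/(j + j)) = 2*((D - 6*j)/((2*j))) = 2*((D - 6*j)*(1/(2*j))) = 2*((D - 6*j)/(2*j)) = (D - 6*j)/j)
B(x, X) = -x/19 (B(x, X) = x/(-19) = x*(-1/19) = -x/19)
(17751 + o(-5, -141))*(-8239 + B(183, -21)) = (17751 + (-6 - 5/(-141)))*(-8239 - 1/19*183) = (17751 + (-6 - 5*(-1/141)))*(-8239 - 183/19) = (17751 + (-6 + 5/141))*(-156724/19) = (17751 - 841/141)*(-156724/19) = (2502050/141)*(-156724/19) = -392131284200/2679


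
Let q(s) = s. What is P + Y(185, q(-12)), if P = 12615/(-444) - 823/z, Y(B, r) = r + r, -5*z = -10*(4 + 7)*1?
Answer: -146229/1628 ≈ -89.821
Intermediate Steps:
z = 22 (z = -(-10*(4 + 7))/5 = -(-10*11)/5 = -(-22) = -⅕*(-110) = 22)
Y(B, r) = 2*r
P = -107157/1628 (P = 12615/(-444) - 823/22 = 12615*(-1/444) - 823*1/22 = -4205/148 - 823/22 = -107157/1628 ≈ -65.821)
P + Y(185, q(-12)) = -107157/1628 + 2*(-12) = -107157/1628 - 24 = -146229/1628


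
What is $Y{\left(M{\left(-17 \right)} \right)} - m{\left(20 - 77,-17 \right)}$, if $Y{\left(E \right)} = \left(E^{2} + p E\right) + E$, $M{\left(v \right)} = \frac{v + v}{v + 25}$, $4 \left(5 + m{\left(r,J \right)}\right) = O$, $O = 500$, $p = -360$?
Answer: $\frac{22781}{16} \approx 1423.8$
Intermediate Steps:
$m{\left(r,J \right)} = 120$ ($m{\left(r,J \right)} = -5 + \frac{1}{4} \cdot 500 = -5 + 125 = 120$)
$M{\left(v \right)} = \frac{2 v}{25 + v}$
$Y{\left(E \right)} = E^{2} - 359 E$ ($Y{\left(E \right)} = \left(E^{2} - 360 E\right) + E = E^{2} - 359 E$)
$Y{\left(M{\left(-17 \right)} \right)} - m{\left(20 - 77,-17 \right)} = 2 \left(-17\right) \frac{1}{25 - 17} \left(-359 + 2 \left(-17\right) \frac{1}{25 - 17}\right) - 120 = 2 \left(-17\right) \frac{1}{8} \left(-359 + 2 \left(-17\right) \frac{1}{8}\right) - 120 = - \frac{17 \left(-359 - \frac{17}{4}\right)}{4} - 120 = \left(- \frac{17}{4}\right) \left(- \frac{1453}{4}\right) - 120 = \frac{24701}{16} - 120 = \frac{22781}{16}$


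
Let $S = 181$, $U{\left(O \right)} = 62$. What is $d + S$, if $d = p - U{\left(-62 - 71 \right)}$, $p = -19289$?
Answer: $-19170$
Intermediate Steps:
$d = -19351$ ($d = -19289 - 62 = -19351$)
$d + S = -19351 + 181 = -19170$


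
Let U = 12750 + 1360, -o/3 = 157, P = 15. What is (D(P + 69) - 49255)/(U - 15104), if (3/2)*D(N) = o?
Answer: 49569/994 ≈ 49.868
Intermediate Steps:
o = -471 (o = -3*157 = -471)
D(N) = -314 (D(N) = (⅔)*(-471) = -314)
U = 14110
(D(P + 69) - 49255)/(U - 15104) = (-314 - 49255)/(14110 - 15104) = -49569/(-994) = -49569*(-1/994) = 49569/994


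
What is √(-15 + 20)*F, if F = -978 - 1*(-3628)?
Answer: 2650*√5 ≈ 5925.6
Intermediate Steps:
F = 2650 (F = -978 + 3628 = 2650)
√(-15 + 20)*F = √(-15 + 20)*2650 = √5*2650 = 2650*√5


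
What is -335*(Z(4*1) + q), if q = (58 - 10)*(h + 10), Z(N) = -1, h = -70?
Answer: 965135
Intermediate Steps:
q = -2880 (q = (58 - 10)*(-70 + 10) = 48*(-60) = -2880)
-335*(Z(4*1) + q) = -335*(-1 - 2880) = -335*(-2881) = 965135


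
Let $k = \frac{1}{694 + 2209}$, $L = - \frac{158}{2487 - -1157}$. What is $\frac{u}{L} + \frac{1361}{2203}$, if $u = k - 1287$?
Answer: $\frac{14996757722217}{505229411} \approx 29683.0$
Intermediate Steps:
$L = - \frac{79}{1822}$ ($L = - \frac{158}{2487 + 1157} = - \frac{158}{3644} = \left(-158\right) \frac{1}{3644} = - \frac{79}{1822} \approx -0.043359$)
$k = \frac{1}{2903} \approx 0.00034447$
$u = - \frac{3736160}{2903}$ ($u = \frac{1}{2903} - 1287 = - \frac{3736160}{2903} \approx -1287.0$)
$\frac{u}{L} + \frac{1361}{2203} = - \frac{3736160}{2903 \left(- \frac{79}{1822}\right)} + \frac{1361}{2203} = \left(- \frac{3736160}{2903}\right) \left(- \frac{1822}{79}\right) + 1361 \cdot \frac{1}{2203} = \frac{6807283520}{229337} + \frac{1361}{2203} = \frac{14996757722217}{505229411}$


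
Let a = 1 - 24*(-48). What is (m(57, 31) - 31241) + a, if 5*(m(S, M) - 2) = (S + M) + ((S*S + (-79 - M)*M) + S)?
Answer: -150446/5 ≈ -30089.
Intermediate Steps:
m(S, M) = 2 + M/5 + S**2/5 + 2*S/5 + M*(-79 - M)/5 (m(S, M) = 2 + ((S + M) + ((S*S + (-79 - M)*M) + S))/5 = 2 + ((M + S) + ((S**2 + M*(-79 - M)) + S))/5 = 2 + ((M + S) + (S + S**2 + M*(-79 - M)))/5 = 2 + (M + S**2 + 2*S + M*(-79 - M))/5 = 2 + (M/5 + S**2/5 + 2*S/5 + M*(-79 - M)/5) = 2 + M/5 + S**2/5 + 2*S/5 + M*(-79 - M)/5)
a = 1153 (a = 1 + 1152 = 1153)
(m(57, 31) - 31241) + a = ((2 - 78/5*31 - 1/5*31**2 + (1/5)*57**2 + (2/5)*57) - 31241) + 1153 = ((2 - 2418/5 - 1/5*961 + (1/5)*3249 + 114/5) - 31241) + 1153 = ((2 - 2418/5 - 961/5 + 3249/5 + 114/5) - 31241) + 1153 = (-6/5 - 31241) + 1153 = -156211/5 + 1153 = -150446/5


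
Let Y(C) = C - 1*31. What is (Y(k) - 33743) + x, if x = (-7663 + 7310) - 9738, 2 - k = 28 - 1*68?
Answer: -43823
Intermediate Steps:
k = 42 (k = 2 - (28 - 1*68) = 2 - (28 - 68) = 2 - 1*(-40) = 2 + 40 = 42)
x = -10091 (x = -353 - 9738 = -10091)
Y(C) = -31 + C (Y(C) = C - 31 = -31 + C)
(Y(k) - 33743) + x = ((-31 + 42) - 33743) - 10091 = (11 - 33743) - 10091 = -33732 - 10091 = -43823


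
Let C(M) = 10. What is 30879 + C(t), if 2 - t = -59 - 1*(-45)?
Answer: 30889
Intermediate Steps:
t = 16 (t = 2 - (-59 - 1*(-45)) = 2 - (-59 + 45) = 2 - 1*(-14) = 2 + 14 = 16)
30879 + C(t) = 30879 + 10 = 30889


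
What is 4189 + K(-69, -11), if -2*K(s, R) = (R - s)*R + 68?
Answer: 4474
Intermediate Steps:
K(s, R) = -34 - R*(R - s)/2 (K(s, R) = -((R - s)*R + 68)/2 = -(R*(R - s) + 68)/2 = -(68 + R*(R - s))/2 = -34 - R*(R - s)/2)
4189 + K(-69, -11) = 4189 + (-34 - 1/2*(-11)**2 + (1/2)*(-11)*(-69)) = 4189 + (-34 - 1/2*121 + 759/2) = 4189 + (-34 - 121/2 + 759/2) = 4189 + 285 = 4474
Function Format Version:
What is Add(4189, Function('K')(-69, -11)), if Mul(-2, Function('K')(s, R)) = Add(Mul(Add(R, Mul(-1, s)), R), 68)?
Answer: 4474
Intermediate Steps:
Function('K')(s, R) = Add(-34, Mul(Rational(-1, 2), R, Add(R, Mul(-1, s)))) (Function('K')(s, R) = Mul(Rational(-1, 2), Add(Mul(Add(R, Mul(-1, s)), R), 68)) = Mul(Rational(-1, 2), Add(Mul(R, Add(R, Mul(-1, s))), 68)) = Mul(Rational(-1, 2), Add(68, Mul(R, Add(R, Mul(-1, s))))) = Add(-34, Mul(Rational(-1, 2), R, Add(R, Mul(-1, s)))))
Add(4189, Function('K')(-69, -11)) = Add(4189, Add(-34, Mul(Rational(-1, 2), Pow(-11, 2)), Mul(Rational(1, 2), -11, -69))) = Add(4189, Add(-34, Mul(Rational(-1, 2), 121), Rational(759, 2))) = Add(4189, Add(-34, Rational(-121, 2), Rational(759, 2))) = Add(4189, 285) = 4474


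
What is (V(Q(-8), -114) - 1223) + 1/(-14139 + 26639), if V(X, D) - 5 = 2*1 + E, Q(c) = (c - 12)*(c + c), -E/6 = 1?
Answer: -15274999/12500 ≈ -1222.0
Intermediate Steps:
E = -6 (E = -6*1 = -6)
Q(c) = 2*c*(-12 + c) (Q(c) = (-12 + c)*(2*c) = 2*c*(-12 + c))
V(X, D) = 1 (V(X, D) = 5 + (2*1 - 6) = 5 + (2 - 6) = 5 - 4 = 1)
(V(Q(-8), -114) - 1223) + 1/(-14139 + 26639) = (1 - 1223) + 1/(-14139 + 26639) = -1222 + 1/12500 = -15274999/12500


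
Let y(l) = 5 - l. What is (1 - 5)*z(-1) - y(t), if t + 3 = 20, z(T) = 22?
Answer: -76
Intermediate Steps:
t = 17 (t = -3 + 20 = 17)
(1 - 5)*z(-1) - y(t) = (1 - 5)*22 - (5 - 1*17) = -4*22 - (5 - 17) = -88 - 1*(-12) = -88 + 12 = -76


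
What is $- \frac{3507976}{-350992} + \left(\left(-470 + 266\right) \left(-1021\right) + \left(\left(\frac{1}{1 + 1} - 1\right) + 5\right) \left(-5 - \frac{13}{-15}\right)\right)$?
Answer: $\frac{45689373283}{219370} \approx 2.0828 \cdot 10^{5}$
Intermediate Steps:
$- \frac{3507976}{-350992} + \left(\left(-470 + 266\right) \left(-1021\right) + \left(\left(\frac{1}{1 + 1} - 1\right) + 5\right) \left(-5 - \frac{13}{-15}\right)\right) = \left(-3507976\right) \left(- \frac{1}{350992}\right) + \left(\left(-204\right) \left(-1021\right) + \left(\left(\frac{1}{2} - 1\right) + 5\right) \left(-5 - - \frac{13}{15}\right)\right) = \frac{438497}{43874} + \left(208284 + \left(\left(\frac{1}{2} - 1\right) + 5\right) \left(-5 + \frac{13}{15}\right)\right) = \frac{438497}{43874} + \left(208284 + \left(- \frac{1}{2} + 5\right) \left(- \frac{62}{15}\right)\right) = \frac{438497}{43874} + \left(208284 + \frac{9}{2} \left(- \frac{62}{15}\right)\right) = \frac{438497}{43874} + \left(208284 - \frac{93}{5}\right) = \frac{438497}{43874} + \frac{1041327}{5} = \frac{45689373283}{219370}$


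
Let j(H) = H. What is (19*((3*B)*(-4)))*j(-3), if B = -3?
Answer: -2052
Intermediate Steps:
(19*((3*B)*(-4)))*j(-3) = (19*((3*(-3))*(-4)))*(-3) = (19*(-9*(-4)))*(-3) = (19*36)*(-3) = 684*(-3) = -2052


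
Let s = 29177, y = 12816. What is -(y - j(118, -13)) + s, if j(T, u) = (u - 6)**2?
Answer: 16722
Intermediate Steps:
j(T, u) = (-6 + u)**2
-(y - j(118, -13)) + s = -(12816 - (-6 - 13)**2) + 29177 = -(12816 - 1*(-19)**2) + 29177 = -(12816 - 1*361) + 29177 = -(12816 - 361) + 29177 = -1*12455 + 29177 = -12455 + 29177 = 16722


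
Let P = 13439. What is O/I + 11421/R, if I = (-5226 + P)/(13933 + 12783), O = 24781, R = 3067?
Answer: 2030598684805/25189271 ≈ 80614.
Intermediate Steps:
I = 8213/26716 (I = (-5226 + 13439)/(13933 + 12783) = 8213/26716 ≈ 0.30742)
O/I + 11421/R = 24781/(8213/26716) + 11421/3067 = 24781*(26716/8213) + 11421*(1/3067) = 662049196/8213 + 11421/3067 = 2030598684805/25189271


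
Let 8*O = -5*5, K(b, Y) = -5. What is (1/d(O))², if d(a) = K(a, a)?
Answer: 1/25 ≈ 0.040000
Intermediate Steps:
O = -25/8 (O = (-5*5)/8 = (⅛)*(-25) = -25/8 ≈ -3.1250)
d(a) = -5
(1/d(O))² = (1/(-5))² = (-⅕)² = 1/25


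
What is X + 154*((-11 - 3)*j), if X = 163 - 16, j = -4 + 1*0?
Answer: 8771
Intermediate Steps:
j = -4 (j = -4 + 0 = -4)
X = 147
X + 154*((-11 - 3)*j) = 147 + 154*((-11 - 3)*(-4)) = 147 + 154*(-14*(-4)) = 147 + 154*56 = 147 + 8624 = 8771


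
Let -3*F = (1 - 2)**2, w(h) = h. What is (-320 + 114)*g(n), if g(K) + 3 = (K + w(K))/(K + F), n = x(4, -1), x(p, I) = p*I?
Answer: 3090/13 ≈ 237.69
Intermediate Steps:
F = -1/3 (F = -(1 - 2)**2/3 = -1/3*(-1)**2 = -1/3*1 = -1/3 ≈ -0.33333)
x(p, I) = I*p
n = -4 (n = -1*4 = -4)
g(K) = -3 + 2*K/(-1/3 + K) (g(K) = -3 + (K + K)/(K - 1/3) = -3 + (2*K)/(-1/3 + K) = -3 + 2*K/(-1/3 + K))
(-320 + 114)*g(n) = (-320 + 114)*(3*(1 - 1*(-4))/(-1 + 3*(-4))) = -618*(1 + 4)/(-1 - 12) = -618*5/(-13) = -618*(-1)*5/13 = -206*(-15/13) = 3090/13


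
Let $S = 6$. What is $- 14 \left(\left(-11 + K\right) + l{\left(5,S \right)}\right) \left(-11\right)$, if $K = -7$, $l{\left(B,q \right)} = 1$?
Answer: $-2618$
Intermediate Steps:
$- 14 \left(\left(-11 + K\right) + l{\left(5,S \right)}\right) \left(-11\right) = - 14 \left(\left(-11 - 7\right) + 1\right) \left(-11\right) = - 14 \left(-18 + 1\right) \left(-11\right) = \left(-14\right) \left(-17\right) \left(-11\right) = 238 \left(-11\right) = -2618$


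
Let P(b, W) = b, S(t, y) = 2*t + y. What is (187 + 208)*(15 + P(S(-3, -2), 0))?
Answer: 2765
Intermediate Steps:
S(t, y) = y + 2*t
(187 + 208)*(15 + P(S(-3, -2), 0)) = (187 + 208)*(15 + (-2 + 2*(-3))) = 395*(15 + (-2 - 6)) = 395*(15 - 8) = 395*7 = 2765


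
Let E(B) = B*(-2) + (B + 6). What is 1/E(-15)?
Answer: 1/21 ≈ 0.047619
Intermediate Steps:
E(B) = 6 - B (E(B) = -2*B + (6 + B) = 6 - B)
1/E(-15) = 1/(6 - 1*(-15)) = 1/(6 + 15) = 1/21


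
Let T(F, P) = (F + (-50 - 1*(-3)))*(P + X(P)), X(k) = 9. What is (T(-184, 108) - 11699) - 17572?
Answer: -56298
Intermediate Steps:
T(F, P) = (-47 + F)*(9 + P) (T(F, P) = (F + (-50 - 1*(-3)))*(P + 9) = (F + (-50 + 3))*(9 + P) = (F - 47)*(9 + P) = (-47 + F)*(9 + P))
(T(-184, 108) - 11699) - 17572 = ((-423 - 47*108 + 9*(-184) - 184*108) - 11699) - 17572 = ((-423 - 5076 - 1656 - 19872) - 11699) - 17572 = (-27027 - 11699) - 17572 = -38726 - 17572 = -56298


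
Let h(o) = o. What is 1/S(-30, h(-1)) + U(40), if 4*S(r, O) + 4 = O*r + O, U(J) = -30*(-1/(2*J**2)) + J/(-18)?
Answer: -29561/14400 ≈ -2.0528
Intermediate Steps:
U(J) = 15/J**2 - J/18 (U(J) = -(-15)/J**2 + J*(-1/18) = 15/J**2 - J/18)
S(r, O) = -1 + O/4 + O*r/4 (S(r, O) = -1 + (O*r + O)/4 = -1 + (O + O*r)/4 = -1 + (O/4 + O*r/4) = -1 + O/4 + O*r/4)
1/S(-30, h(-1)) + U(40) = 1/(-1 + (1/4)*(-1) + (1/4)*(-1)*(-30)) + (15/40**2 - 1/18*40) = 1/(-1 - 1/4 + 15/2) + (15*(1/1600) - 20/9) = 1/(25/4) + (3/320 - 20/9) = 4/25 - 6373/2880 = -29561/14400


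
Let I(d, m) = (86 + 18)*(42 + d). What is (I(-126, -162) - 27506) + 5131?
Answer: -31111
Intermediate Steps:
I(d, m) = 4368 + 104*d (I(d, m) = 104*(42 + d) = 4368 + 104*d)
(I(-126, -162) - 27506) + 5131 = ((4368 + 104*(-126)) - 27506) + 5131 = ((4368 - 13104) - 27506) + 5131 = (-8736 - 27506) + 5131 = -36242 + 5131 = -31111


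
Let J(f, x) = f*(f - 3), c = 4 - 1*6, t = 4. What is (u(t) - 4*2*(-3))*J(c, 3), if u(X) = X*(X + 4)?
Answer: 560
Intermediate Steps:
c = -2 (c = 4 - 6 = -2)
u(X) = X*(4 + X)
J(f, x) = f*(-3 + f)
(u(t) - 4*2*(-3))*J(c, 3) = (4*(4 + 4) - 4*2*(-3))*(-2*(-3 - 2)) = (4*8 - 8*(-3))*(-2*(-5)) = (32 + 24)*10 = 56*10 = 560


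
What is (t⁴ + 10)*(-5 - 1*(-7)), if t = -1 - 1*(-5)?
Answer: 532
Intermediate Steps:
t = 4 (t = -1 + 5 = 4)
(t⁴ + 10)*(-5 - 1*(-7)) = (4⁴ + 10)*(-5 - 1*(-7)) = (256 + 10)*(-5 + 7) = 266*2 = 532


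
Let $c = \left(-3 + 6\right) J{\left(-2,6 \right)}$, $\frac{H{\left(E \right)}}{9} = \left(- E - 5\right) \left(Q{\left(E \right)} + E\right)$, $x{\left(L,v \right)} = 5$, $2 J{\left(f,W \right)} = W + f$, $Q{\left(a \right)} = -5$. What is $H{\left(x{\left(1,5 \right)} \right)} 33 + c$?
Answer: $6$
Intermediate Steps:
$J{\left(f,W \right)} = \frac{W}{2} + \frac{f}{2}$ ($J{\left(f,W \right)} = \frac{W + f}{2} = \frac{W}{2} + \frac{f}{2}$)
$H{\left(E \right)} = 9 \left(-5 + E\right) \left(-5 - E\right)$ ($H{\left(E \right)} = 9 \left(- E - 5\right) \left(-5 + E\right) = 9 \left(-5 - E\right) \left(-5 + E\right) = 9 \left(-5 + E\right) \left(-5 - E\right)$)
$c = 6$ ($c = \left(-3 + 6\right) \left(\frac{1}{2} \cdot 6 + \frac{1}{2} \left(-2\right)\right) = 3 \left(3 - 1\right) = 3 \cdot 2 = 6$)
$H{\left(x{\left(1,5 \right)} \right)} 33 + c = \left(225 - 9 \cdot 5^{2}\right) 33 + 6 = \left(225 - 225\right) 33 + 6 = 0 \cdot 33 + 6 = 0 + 6 = 6$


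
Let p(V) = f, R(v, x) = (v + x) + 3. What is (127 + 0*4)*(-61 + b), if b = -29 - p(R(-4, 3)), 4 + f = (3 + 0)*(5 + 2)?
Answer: -13589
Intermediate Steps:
R(v, x) = 3 + v + x
f = 17 (f = -4 + (3 + 0)*(5 + 2) = -4 + 3*7 = -4 + 21 = 17)
p(V) = 17
b = -46 (b = -29 - 1*17 = -29 - 17 = -46)
(127 + 0*4)*(-61 + b) = (127 + 0*4)*(-61 - 46) = (127 + 0)*(-107) = 127*(-107) = -13589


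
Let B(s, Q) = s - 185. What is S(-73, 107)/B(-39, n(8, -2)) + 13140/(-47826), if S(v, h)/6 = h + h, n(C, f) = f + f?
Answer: -893777/148792 ≈ -6.0069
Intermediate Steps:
n(C, f) = 2*f
S(v, h) = 12*h (S(v, h) = 6*(h + h) = 6*(2*h) = 12*h)
B(s, Q) = -185 + s
S(-73, 107)/B(-39, n(8, -2)) + 13140/(-47826) = (12*107)/(-185 - 39) + 13140/(-47826) = 1284/(-224) + 13140*(-1/47826) = 1284*(-1/224) - 730/2657 = -321/56 - 730/2657 = -893777/148792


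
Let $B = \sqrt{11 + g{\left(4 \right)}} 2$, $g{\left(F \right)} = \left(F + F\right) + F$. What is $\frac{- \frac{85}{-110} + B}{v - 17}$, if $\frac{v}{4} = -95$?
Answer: $- \frac{17}{8734} - \frac{2 \sqrt{23}}{397} \approx -0.026107$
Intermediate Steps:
$v = -380$ ($v = 4 \left(-95\right) = -380$)
$g{\left(F \right)} = 3 F$ ($g{\left(F \right)} = 2 F + F = 3 F$)
$B = 2 \sqrt{23}$ ($B = \sqrt{11 + 3 \cdot 4} \cdot 2 = \sqrt{11 + 12} \cdot 2 = \sqrt{23} \cdot 2 = 2 \sqrt{23} \approx 9.5917$)
$\frac{- \frac{85}{-110} + B}{v - 17} = \frac{- \frac{85}{-110} + 2 \sqrt{23}}{-380 - 17} = \frac{\left(-85\right) \left(- \frac{1}{110}\right) + 2 \sqrt{23}}{-397} = \left(\frac{17}{22} + 2 \sqrt{23}\right) \left(- \frac{1}{397}\right) = - \frac{17}{8734} - \frac{2 \sqrt{23}}{397}$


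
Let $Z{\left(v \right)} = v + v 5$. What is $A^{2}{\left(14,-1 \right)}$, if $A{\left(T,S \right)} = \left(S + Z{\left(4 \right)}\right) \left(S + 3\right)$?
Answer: $2116$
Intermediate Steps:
$Z{\left(v \right)} = 6 v$ ($Z{\left(v \right)} = v + 5 v = 6 v$)
$A{\left(T,S \right)} = \left(3 + S\right) \left(24 + S\right)$ ($A{\left(T,S \right)} = \left(S + 6 \cdot 4\right) \left(S + 3\right) = \left(S + 24\right) \left(3 + S\right) = \left(24 + S\right) \left(3 + S\right) = \left(3 + S\right) \left(24 + S\right)$)
$A^{2}{\left(14,-1 \right)} = \left(72 + \left(-1\right)^{2} + 27 \left(-1\right)\right)^{2} = \left(72 + 1 - 27\right)^{2} = 46^{2} = 2116$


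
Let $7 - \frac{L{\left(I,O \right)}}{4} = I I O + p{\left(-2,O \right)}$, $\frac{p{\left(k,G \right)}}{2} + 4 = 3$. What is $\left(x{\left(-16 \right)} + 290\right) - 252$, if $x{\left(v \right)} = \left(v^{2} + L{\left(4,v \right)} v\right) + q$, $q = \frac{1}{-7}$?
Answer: $- \frac{116663}{7} \approx -16666.0$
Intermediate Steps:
$p{\left(k,G \right)} = -2$ ($p{\left(k,G \right)} = -8 + 2 \cdot 3 = -8 + 6 = -2$)
$q = - \frac{1}{7} \approx -0.14286$
$L{\left(I,O \right)} = 36 - 4 O I^{2}$ ($L{\left(I,O \right)} = 28 - 4 \left(I I O - 2\right) = 28 - 4 \left(I^{2} O - 2\right) = 28 - 4 \left(O I^{2} - 2\right) = 28 - 4 \left(-2 + O I^{2}\right) = 28 - \left(-8 + 4 O I^{2}\right) = 36 - 4 O I^{2}$)
$x{\left(v \right)} = - \frac{1}{7} + v^{2} + v \left(36 - 64 v\right)$ ($x{\left(v \right)} = \left(v^{2} + \left(36 - 4 v 4^{2}\right) v\right) - \frac{1}{7} = \left(v^{2} + \left(36 - 4 v 16\right) v\right) - \frac{1}{7} = \left(v^{2} + \left(36 - 64 v\right) v\right) - \frac{1}{7} = \left(v^{2} + v \left(36 - 64 v\right)\right) - \frac{1}{7} = - \frac{1}{7} + v^{2} + v \left(36 - 64 v\right)$)
$\left(x{\left(-16 \right)} + 290\right) - 252 = \left(\left(- \frac{1}{7} - 63 \left(-16\right)^{2} + 36 \left(-16\right)\right) + 290\right) - 252 = \left(\left(- \frac{1}{7} - 16128 - 576\right) + 290\right) - 252 = \left(- \frac{116929}{7} + 290\right) - 252 = - \frac{114899}{7} - 252 = - \frac{116663}{7}$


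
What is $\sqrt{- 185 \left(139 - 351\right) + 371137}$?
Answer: $\sqrt{410357} \approx 640.59$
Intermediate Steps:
$\sqrt{- 185 \left(139 - 351\right) + 371137} = \sqrt{\left(-185\right) \left(-212\right) + 371137} = \sqrt{39220 + 371137} = \sqrt{410357}$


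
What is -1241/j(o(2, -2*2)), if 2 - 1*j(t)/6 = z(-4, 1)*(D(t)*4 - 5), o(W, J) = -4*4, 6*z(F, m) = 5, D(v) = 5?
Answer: 1241/63 ≈ 19.698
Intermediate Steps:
z(F, m) = 5/6 (z(F, m) = (1/6)*5 = 5/6)
o(W, J) = -16
j(t) = -63 (j(t) = 12 - 5*(5*4 - 5) = 12 - 5*(20 - 5) = 12 - 5*15 = 12 - 6*25/2 = 12 - 75 = -63)
-1241/j(o(2, -2*2)) = -1241/(-63) = -1241*(-1/63) = 1241/63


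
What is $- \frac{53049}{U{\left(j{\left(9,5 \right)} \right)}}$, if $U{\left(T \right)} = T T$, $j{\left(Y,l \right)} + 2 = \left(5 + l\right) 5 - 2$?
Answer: $- \frac{53049}{2116} \approx -25.07$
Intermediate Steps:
$j{\left(Y,l \right)} = 21 + 5 l$ ($j{\left(Y,l \right)} = -2 + \left(\left(5 + l\right) 5 - 2\right) = -2 + \left(\left(25 + 5 l\right) - 2\right) = -2 + \left(23 + 5 l\right) = 21 + 5 l$)
$U{\left(T \right)} = T^{2}$
$- \frac{53049}{U{\left(j{\left(9,5 \right)} \right)}} = - \frac{53049}{\left(21 + 5 \cdot 5\right)^{2}} = - \frac{53049}{\left(21 + 25\right)^{2}} = - \frac{53049}{46^{2}} = - \frac{53049}{2116}$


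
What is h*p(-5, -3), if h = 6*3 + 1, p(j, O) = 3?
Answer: 57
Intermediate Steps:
h = 19 (h = 18 + 1 = 19)
h*p(-5, -3) = 19*3 = 57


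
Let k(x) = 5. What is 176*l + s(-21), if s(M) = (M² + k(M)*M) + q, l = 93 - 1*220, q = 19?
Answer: -21997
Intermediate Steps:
l = -127 (l = 93 - 220 = -127)
s(M) = 19 + M² + 5*M (s(M) = (M² + 5*M) + 19 = 19 + M² + 5*M)
176*l + s(-21) = 176*(-127) + (19 + (-21)² + 5*(-21)) = -22352 + (19 + 441 - 105) = -22352 + 355 = -21997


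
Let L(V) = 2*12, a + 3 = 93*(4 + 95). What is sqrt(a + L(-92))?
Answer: 2*sqrt(2307) ≈ 96.063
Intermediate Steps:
a = 9204 (a = -3 + 93*(4 + 95) = -3 + 93*99 = -3 + 9207 = 9204)
L(V) = 24
sqrt(a + L(-92)) = sqrt(9204 + 24) = sqrt(9228) = 2*sqrt(2307)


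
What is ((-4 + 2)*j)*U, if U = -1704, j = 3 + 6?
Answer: 30672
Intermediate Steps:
j = 9
((-4 + 2)*j)*U = ((-4 + 2)*9)*(-1704) = -2*9*(-1704) = -18*(-1704) = 30672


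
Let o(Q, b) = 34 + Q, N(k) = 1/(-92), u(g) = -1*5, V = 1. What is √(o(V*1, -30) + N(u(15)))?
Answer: √74037/46 ≈ 5.9152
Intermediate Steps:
u(g) = -5
N(k) = -1/92
√(o(V*1, -30) + N(u(15))) = √((34 + 1*1) - 1/92) = √((34 + 1) - 1/92) = √(35 - 1/92) = √(3219/92) = √74037/46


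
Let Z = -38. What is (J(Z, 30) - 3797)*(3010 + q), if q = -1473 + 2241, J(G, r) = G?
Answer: -14488630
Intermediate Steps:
q = 768
(J(Z, 30) - 3797)*(3010 + q) = (-38 - 3797)*(3010 + 768) = -3835*3778 = -14488630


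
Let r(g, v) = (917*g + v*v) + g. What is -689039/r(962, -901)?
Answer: -689039/1694917 ≈ -0.40653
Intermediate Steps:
r(g, v) = v² + 918*g (r(g, v) = (917*g + v²) + g = (v² + 917*g) + g = v² + 918*g)
-689039/r(962, -901) = -689039/((-901)² + 918*962) = -689039/(811801 + 883116) = -689039/1694917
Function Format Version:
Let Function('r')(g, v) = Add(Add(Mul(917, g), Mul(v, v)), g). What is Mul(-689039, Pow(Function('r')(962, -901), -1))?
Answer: Rational(-689039, 1694917) ≈ -0.40653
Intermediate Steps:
Function('r')(g, v) = Add(Pow(v, 2), Mul(918, g)) (Function('r')(g, v) = Add(Add(Mul(917, g), Pow(v, 2)), g) = Add(Add(Pow(v, 2), Mul(917, g)), g) = Add(Pow(v, 2), Mul(918, g)))
Mul(-689039, Pow(Function('r')(962, -901), -1)) = Mul(-689039, Pow(Add(Pow(-901, 2), Mul(918, 962)), -1)) = Mul(-689039, Pow(Add(811801, 883116), -1)) = Mul(-689039, Pow(1694917, -1)) = Mul(-689039, Rational(1, 1694917)) = Rational(-689039, 1694917)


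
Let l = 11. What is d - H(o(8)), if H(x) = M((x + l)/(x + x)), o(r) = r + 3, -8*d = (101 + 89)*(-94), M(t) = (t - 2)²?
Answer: 4463/2 ≈ 2231.5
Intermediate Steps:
M(t) = (-2 + t)²
d = 4465/2 (d = -(101 + 89)*(-94)/8 = -95*(-94)/4 = -⅛*(-17860) = 4465/2 ≈ 2232.5)
o(r) = 3 + r
H(x) = (-2 + (11 + x)/(2*x))² (H(x) = (-2 + (x + 11)/(x + x))² = (-2 + (11 + x)/((2*x)))² = (-2 + (11 + x)*(1/(2*x)))² = (-2 + (11 + x)/(2*x))²)
d - H(o(8)) = 4465/2 - (-11 + 3*(3 + 8))²/(4*(3 + 8)²) = 4465/2 - (-11 + 3*11)²/(4*11²) = 4465/2 - (-11 + 33)²/(4*121) = 4465/2 - 22²/(4*121) = 4465/2 - 484/(4*121) = 4465/2 - 1*1 = 4465/2 - 1 = 4463/2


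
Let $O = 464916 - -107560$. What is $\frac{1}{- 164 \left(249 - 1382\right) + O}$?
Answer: $\frac{1}{758288} \approx 1.3188 \cdot 10^{-6}$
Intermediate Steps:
$O = 572476$ ($O = 464916 + 107560 = 572476$)
$\frac{1}{- 164 \left(249 - 1382\right) + O} = \frac{1}{- 164 \left(249 - 1382\right) + 572476} = \frac{1}{\left(-164\right) \left(-1133\right) + 572476} = \frac{1}{185812 + 572476} = \frac{1}{758288}$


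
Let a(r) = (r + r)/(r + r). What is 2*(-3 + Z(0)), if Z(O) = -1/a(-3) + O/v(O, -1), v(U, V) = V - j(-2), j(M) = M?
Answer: -8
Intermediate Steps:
a(r) = 1 (a(r) = (2*r)/((2*r)) = (2*r)*(1/(2*r)) = 1)
v(U, V) = 2 + V (v(U, V) = V - 1*(-2) = V + 2 = 2 + V)
Z(O) = -1 + O (Z(O) = -1/1 + O/(2 - 1) = -1*1 + O/1 = -1 + O*1 = -1 + O)
2*(-3 + Z(0)) = 2*(-3 + (-1 + 0)) = 2*(-3 - 1) = 2*(-4) = -8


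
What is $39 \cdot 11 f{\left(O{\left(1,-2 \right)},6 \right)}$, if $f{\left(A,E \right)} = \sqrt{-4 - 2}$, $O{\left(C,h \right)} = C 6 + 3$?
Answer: $429 i \sqrt{6} \approx 1050.8 i$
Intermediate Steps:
$O{\left(C,h \right)} = 3 + 6 C$ ($O{\left(C,h \right)} = 6 C + 3 = 3 + 6 C$)
$f{\left(A,E \right)} = i \sqrt{6}$ ($f{\left(A,E \right)} = \sqrt{-6} = i \sqrt{6}$)
$39 \cdot 11 f{\left(O{\left(1,-2 \right)},6 \right)} = 39 \cdot 11 i \sqrt{6} = 429 i \sqrt{6}$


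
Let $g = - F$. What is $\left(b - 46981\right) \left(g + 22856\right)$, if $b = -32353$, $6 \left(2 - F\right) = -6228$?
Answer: $-1730750544$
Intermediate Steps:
$F = 1040$ ($F = 2 - -1038 = 2 + 1038 = 1040$)
$g = -1040$ ($g = \left(-1\right) 1040 = -1040$)
$\left(b - 46981\right) \left(g + 22856\right) = \left(-32353 - 46981\right) \left(-1040 + 22856\right) = \left(-79334\right) 21816 = -1730750544$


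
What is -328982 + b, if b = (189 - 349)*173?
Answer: -356662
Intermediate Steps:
b = -27680 (b = -160*173 = -27680)
-328982 + b = -328982 - 27680 = -356662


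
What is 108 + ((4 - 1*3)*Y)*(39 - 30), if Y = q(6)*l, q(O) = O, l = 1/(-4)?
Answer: 189/2 ≈ 94.500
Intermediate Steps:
l = -¼ ≈ -0.25000
Y = -3/2 (Y = 6*(-¼) = -3/2 ≈ -1.5000)
108 + ((4 - 1*3)*Y)*(39 - 30) = 108 + ((4 - 1*3)*(-3/2))*(39 - 30) = 108 + ((4 - 3)*(-3/2))*9 = 108 + (1*(-3/2))*9 = 108 - 3/2*9 = 108 - 27/2 = 189/2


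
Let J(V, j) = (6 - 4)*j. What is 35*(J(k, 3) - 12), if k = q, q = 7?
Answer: -210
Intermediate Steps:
k = 7
J(V, j) = 2*j
35*(J(k, 3) - 12) = 35*(2*3 - 12) = 35*(6 - 12) = 35*(-6) = -210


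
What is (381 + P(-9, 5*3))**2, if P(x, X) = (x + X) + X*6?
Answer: 227529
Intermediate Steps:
P(x, X) = x + 7*X (P(x, X) = (X + x) + 6*X = x + 7*X)
(381 + P(-9, 5*3))**2 = (381 + (-9 + 7*(5*3)))**2 = (381 + (-9 + 7*15))**2 = (381 + (-9 + 105))**2 = (381 + 96)**2 = 477**2 = 227529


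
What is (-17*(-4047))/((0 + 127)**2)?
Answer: 68799/16129 ≈ 4.2655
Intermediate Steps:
(-17*(-4047))/((0 + 127)**2) = 68799/(127**2) = 68799/16129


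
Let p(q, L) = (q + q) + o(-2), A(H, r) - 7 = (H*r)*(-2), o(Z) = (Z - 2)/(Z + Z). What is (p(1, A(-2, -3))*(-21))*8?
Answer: -504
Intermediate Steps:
o(Z) = (-2 + Z)/(2*Z) (o(Z) = (-2 + Z)/((2*Z)) = (-2 + Z)*(1/(2*Z)) = (-2 + Z)/(2*Z))
A(H, r) = 7 - 2*H*r (A(H, r) = 7 + (H*r)*(-2) = 7 - 2*H*r)
p(q, L) = 1 + 2*q (p(q, L) = (q + q) + (½)*(-2 - 2)/(-2) = 2*q + (½)*(-½)*(-4) = 2*q + 1 = 1 + 2*q)
(p(1, A(-2, -3))*(-21))*8 = ((1 + 2*1)*(-21))*8 = ((1 + 2)*(-21))*8 = (3*(-21))*8 = -63*8 = -504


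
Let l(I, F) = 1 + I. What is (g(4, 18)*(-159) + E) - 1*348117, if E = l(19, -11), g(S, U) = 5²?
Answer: -352072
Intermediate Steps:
g(S, U) = 25
E = 20 (E = 1 + 19 = 20)
(g(4, 18)*(-159) + E) - 1*348117 = (25*(-159) + 20) - 1*348117 = (-3975 + 20) - 348117 = -3955 - 348117 = -352072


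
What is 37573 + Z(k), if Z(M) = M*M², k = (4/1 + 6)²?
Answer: 1037573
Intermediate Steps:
k = 100 (k = (4*1 + 6)² = (4 + 6)² = 10² = 100)
Z(M) = M³
37573 + Z(k) = 37573 + 100³ = 37573 + 1000000 = 1037573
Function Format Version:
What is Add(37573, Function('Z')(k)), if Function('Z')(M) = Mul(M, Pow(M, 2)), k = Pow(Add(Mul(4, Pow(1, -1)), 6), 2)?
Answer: 1037573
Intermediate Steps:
k = 100 (k = Pow(Add(Mul(4, 1), 6), 2) = Pow(Add(4, 6), 2) = Pow(10, 2) = 100)
Function('Z')(M) = Pow(M, 3)
Add(37573, Function('Z')(k)) = Add(37573, Pow(100, 3)) = Add(37573, 1000000) = 1037573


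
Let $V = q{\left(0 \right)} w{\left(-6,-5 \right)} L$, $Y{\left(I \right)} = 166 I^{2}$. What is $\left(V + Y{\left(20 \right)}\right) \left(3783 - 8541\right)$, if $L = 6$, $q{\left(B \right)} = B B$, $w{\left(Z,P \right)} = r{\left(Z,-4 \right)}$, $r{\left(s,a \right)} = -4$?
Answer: $-315931200$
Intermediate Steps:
$w{\left(Z,P \right)} = -4$
$q{\left(B \right)} = B^{2}$
$V = 0$ ($V = 0^{2} \left(-4\right) 6 = 0 \left(-4\right) 6 = 0 \cdot 6 = 0$)
$\left(V + Y{\left(20 \right)}\right) \left(3783 - 8541\right) = \left(0 + 166 \cdot 20^{2}\right) \left(3783 - 8541\right) = \left(0 + 166 \cdot 400\right) \left(-4758\right) = \left(0 + 66400\right) \left(-4758\right) = 66400 \left(-4758\right) = -315931200$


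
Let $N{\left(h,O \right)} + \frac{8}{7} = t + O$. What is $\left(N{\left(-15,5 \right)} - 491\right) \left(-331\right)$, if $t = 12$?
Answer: $\frac{1100906}{7} \approx 1.5727 \cdot 10^{5}$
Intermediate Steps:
$N{\left(h,O \right)} = \frac{76}{7} + O$ ($N{\left(h,O \right)} = - \frac{8}{7} + \left(12 + O\right) = \frac{76}{7} + O$)
$\left(N{\left(-15,5 \right)} - 491\right) \left(-331\right) = \left(\left(\frac{76}{7} + 5\right) - 491\right) \left(-331\right) = \left(\frac{111}{7} - 491\right) \left(-331\right) = \left(- \frac{3326}{7}\right) \left(-331\right) = \frac{1100906}{7}$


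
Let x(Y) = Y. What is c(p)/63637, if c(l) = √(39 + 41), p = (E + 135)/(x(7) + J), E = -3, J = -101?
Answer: 4*√5/63637 ≈ 0.00014055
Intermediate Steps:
p = -66/47 (p = (-3 + 135)/(7 - 101) = 132/(-94) = 132*(-1/94) = -66/47 ≈ -1.4043)
c(l) = 4*√5 (c(l) = √80 = 4*√5)
c(p)/63637 = (4*√5)/63637 = (4*√5)*(1/63637) = 4*√5/63637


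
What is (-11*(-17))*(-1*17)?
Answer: -3179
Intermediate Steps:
(-11*(-17))*(-1*17) = 187*(-17) = -3179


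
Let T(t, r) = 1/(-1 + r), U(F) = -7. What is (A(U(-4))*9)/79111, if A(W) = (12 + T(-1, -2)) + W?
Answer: 42/79111 ≈ 0.00053090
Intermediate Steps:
A(W) = 35/3 + W (A(W) = (12 + 1/(-1 - 2)) + W = (12 + 1/(-3)) + W = (12 - ⅓) + W = 35/3 + W)
(A(U(-4))*9)/79111 = ((35/3 - 7)*9)/79111 = ((14/3)*9)*(1/79111) = 42*(1/79111) = 42/79111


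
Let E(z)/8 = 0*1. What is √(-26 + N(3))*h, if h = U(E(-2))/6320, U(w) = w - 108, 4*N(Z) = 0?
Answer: -27*I*√26/1580 ≈ -0.087135*I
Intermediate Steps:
N(Z) = 0 (N(Z) = (¼)*0 = 0)
E(z) = 0 (E(z) = 8*(0*1) = 8*0 = 0)
U(w) = -108 + w
h = -27/1580 (h = (-108 + 0)/6320 = -108*1/6320 = -27/1580 ≈ -0.017089)
√(-26 + N(3))*h = √(-26 + 0)*(-27/1580) = √(-26)*(-27/1580) = (I*√26)*(-27/1580) = -27*I*√26/1580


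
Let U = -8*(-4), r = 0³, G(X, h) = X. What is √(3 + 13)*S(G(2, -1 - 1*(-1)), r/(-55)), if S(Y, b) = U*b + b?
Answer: 0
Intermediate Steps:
r = 0
U = 32
S(Y, b) = 33*b (S(Y, b) = 32*b + b = 33*b)
√(3 + 13)*S(G(2, -1 - 1*(-1)), r/(-55)) = √(3 + 13)*(33*(0/(-55))) = √16*(33*(0*(-1/55))) = 4*(33*0) = 4*0 = 0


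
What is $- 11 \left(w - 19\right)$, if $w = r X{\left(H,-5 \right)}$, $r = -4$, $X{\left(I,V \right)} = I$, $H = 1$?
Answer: $253$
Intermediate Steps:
$w = -4$ ($w = \left(-4\right) 1 = -4$)
$- 11 \left(w - 19\right) = - 11 \left(-4 - 19\right) = \left(-11\right) \left(-23\right) = 253$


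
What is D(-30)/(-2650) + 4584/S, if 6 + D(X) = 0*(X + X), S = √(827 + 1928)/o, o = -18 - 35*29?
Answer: 3/1325 - 4735272*√2755/2755 ≈ -90216.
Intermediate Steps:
o = -1033 (o = -18 - 1015 = -1033)
S = -√2755/1033 (S = √(827 + 1928)/(-1033) = √2755*(-1/1033) = -√2755/1033 ≈ -0.050811)
D(X) = -6 (D(X) = -6 + 0*(X + X) = -6 + 0*(2*X) = -6 + 0 = -6)
D(-30)/(-2650) + 4584/S = -6/(-2650) + 4584/((-√2755/1033)) = -6*(-1/2650) + 4584*(-1033*√2755/2755) = 3/1325 - 4735272*√2755/2755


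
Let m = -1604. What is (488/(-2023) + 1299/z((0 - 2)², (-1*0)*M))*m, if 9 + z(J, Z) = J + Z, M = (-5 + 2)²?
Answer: 4219028468/10115 ≈ 4.1711e+5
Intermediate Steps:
M = 9 (M = (-3)² = 9)
z(J, Z) = -9 + J + Z (z(J, Z) = -9 + (J + Z) = -9 + J + Z)
(488/(-2023) + 1299/z((0 - 2)², (-1*0)*M))*m = (488/(-2023) + 1299/(-9 + (0 - 2)² - 1*0*9))*(-1604) = (488*(-1/2023) + 1299/(-9 + (-2)² + 0*9))*(-1604) = (-488/2023 + 1299/(-9 + 4 + 0))*(-1604) = (-488/2023 + 1299/(-5))*(-1604) = (-488/2023 + 1299*(-⅕))*(-1604) = (-488/2023 - 1299/5)*(-1604) = -2630317/10115*(-1604) = 4219028468/10115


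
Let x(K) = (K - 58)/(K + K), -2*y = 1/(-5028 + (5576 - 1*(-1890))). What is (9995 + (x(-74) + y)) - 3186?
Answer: 1228586179/180412 ≈ 6809.9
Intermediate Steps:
y = -1/4876 (y = -1/(2*(-5028 + (5576 - 1*(-1890)))) = -1/(2*(-5028 + (5576 + 1890))) = -1/(2*(-5028 + 7466)) = -½/2438 = -½*1/2438 = -1/4876 ≈ -0.00020509)
x(K) = (-58 + K)/(2*K) (x(K) = (-58 + K)/((2*K)) = (-58 + K)*(1/(2*K)) = (-58 + K)/(2*K))
(9995 + (x(-74) + y)) - 3186 = (9995 + ((½)*(-58 - 74)/(-74) - 1/4876)) - 3186 = (9995 + ((½)*(-1/74)*(-132) - 1/4876)) - 3186 = (9995 + (33/37 - 1/4876)) - 3186 = (9995 + 160871/180412) - 3186 = 1803378811/180412 - 3186 = 1228586179/180412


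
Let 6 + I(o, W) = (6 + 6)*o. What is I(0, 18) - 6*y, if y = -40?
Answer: 234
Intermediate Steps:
I(o, W) = -6 + 12*o (I(o, W) = -6 + (6 + 6)*o = -6 + 12*o)
I(0, 18) - 6*y = (-6 + 12*0) - 6*(-40) = (-6 + 0) + 240 = -6 + 240 = 234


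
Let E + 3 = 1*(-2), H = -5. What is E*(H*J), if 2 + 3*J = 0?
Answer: -50/3 ≈ -16.667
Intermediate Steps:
J = -⅔ (J = -⅔ + (⅓)*0 = -⅔ + 0 = -⅔ ≈ -0.66667)
E = -5 (E = -3 + 1*(-2) = -3 - 2 = -5)
E*(H*J) = -(-25)*(-2)/3 = -5*10/3 = -50/3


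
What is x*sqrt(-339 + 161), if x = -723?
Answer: -723*I*sqrt(178) ≈ -9646.0*I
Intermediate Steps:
x*sqrt(-339 + 161) = -723*sqrt(-339 + 161) = -723*I*sqrt(178)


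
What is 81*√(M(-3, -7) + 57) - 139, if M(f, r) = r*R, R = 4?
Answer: -139 + 81*√29 ≈ 297.20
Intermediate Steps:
M(f, r) = 4*r (M(f, r) = r*4 = 4*r)
81*√(M(-3, -7) + 57) - 139 = 81*√(4*(-7) + 57) - 139 = 81*√(-28 + 57) - 139 = 81*√29 - 139 = -139 + 81*√29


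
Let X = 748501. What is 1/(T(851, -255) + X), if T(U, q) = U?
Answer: 1/749352 ≈ 1.3345e-6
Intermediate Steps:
1/(T(851, -255) + X) = 1/(851 + 748501) = 1/749352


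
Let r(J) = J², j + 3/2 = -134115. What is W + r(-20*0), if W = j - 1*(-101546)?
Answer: -65141/2 ≈ -32571.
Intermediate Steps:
j = -268233/2 (j = -3/2 - 134115 = -268233/2 ≈ -1.3412e+5)
W = -65141/2 (W = -268233/2 - 1*(-101546) = -268233/2 + 101546 = -65141/2 ≈ -32571.)
W + r(-20*0) = -65141/2 + (-20*0)² = -65141/2 + 0² = -65141/2 + 0 = -65141/2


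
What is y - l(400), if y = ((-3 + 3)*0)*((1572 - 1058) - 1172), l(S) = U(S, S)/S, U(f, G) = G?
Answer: -1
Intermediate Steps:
l(S) = 1 (l(S) = S/S = 1)
y = 0 (y = (0*0)*(514 - 1172) = 0*(-658) = 0)
y - l(400) = 0 - 1*1 = 0 - 1 = -1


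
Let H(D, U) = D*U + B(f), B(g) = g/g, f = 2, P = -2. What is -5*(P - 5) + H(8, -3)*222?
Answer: -5071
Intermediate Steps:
B(g) = 1
H(D, U) = 1 + D*U (H(D, U) = D*U + 1 = 1 + D*U)
-5*(P - 5) + H(8, -3)*222 = -5*(-2 - 5) + (1 + 8*(-3))*222 = -5*(-7) + (1 - 24)*222 = 35 - 23*222 = 35 - 5106 = -5071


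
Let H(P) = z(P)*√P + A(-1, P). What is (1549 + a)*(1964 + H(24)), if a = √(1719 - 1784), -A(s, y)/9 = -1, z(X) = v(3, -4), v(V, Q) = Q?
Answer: (1549 + I*√65)*(1973 - 8*√6) ≈ 3.0258e+6 + 15749.0*I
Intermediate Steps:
z(X) = -4
A(s, y) = 9 (A(s, y) = -9*(-1) = 9)
H(P) = 9 - 4*√P (H(P) = -4*√P + 9 = 9 - 4*√P)
a = I*√65 (a = √(-65) = I*√65 ≈ 8.0623*I)
(1549 + a)*(1964 + H(24)) = (1549 + I*√65)*(1964 + (9 - 8*√6)) = (1549 + I*√65)*(1973 - 8*√6)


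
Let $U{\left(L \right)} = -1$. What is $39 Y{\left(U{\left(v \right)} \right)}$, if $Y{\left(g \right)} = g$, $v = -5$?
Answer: $-39$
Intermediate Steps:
$39 Y{\left(U{\left(v \right)} \right)} = 39 \left(-1\right) = -39$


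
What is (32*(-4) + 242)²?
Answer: 12996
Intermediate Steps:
(32*(-4) + 242)² = (-128 + 242)² = 114² = 12996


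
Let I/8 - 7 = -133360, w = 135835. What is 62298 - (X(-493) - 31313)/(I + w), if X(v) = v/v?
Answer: 57998721410/930989 ≈ 62298.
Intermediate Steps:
X(v) = 1
I = -1066824 (I = 56 + 8*(-133360) = 56 - 1066880 = -1066824)
62298 - (X(-493) - 31313)/(I + w) = 62298 - (1 - 31313)/(-1066824 + 135835) = 62298 - (-31312)/(-930989) = 62298 - (-31312)*(-1)/930989 = 62298 - 1*31312/930989 = 62298 - 31312/930989 = 57998721410/930989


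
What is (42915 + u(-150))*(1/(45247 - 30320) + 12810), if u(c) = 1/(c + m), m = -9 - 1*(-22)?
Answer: 1124219916673334/2044999 ≈ 5.4974e+8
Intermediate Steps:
m = 13 (m = -9 + 22 = 13)
u(c) = 1/(13 + c) (u(c) = 1/(c + 13) = 1/(13 + c))
(42915 + u(-150))*(1/(45247 - 30320) + 12810) = (42915 + 1/(13 - 150))*(1/(45247 - 30320) + 12810) = (42915 + 1/(-137))*(1/14927 + 12810) = (42915 - 1/137)*(1/14927 + 12810) = (5879354/137)*(191214871/14927) = 1124219916673334/2044999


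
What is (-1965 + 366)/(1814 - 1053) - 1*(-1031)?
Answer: 782992/761 ≈ 1028.9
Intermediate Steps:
(-1965 + 366)/(1814 - 1053) - 1*(-1031) = -1599/761 + 1031 = 782992/761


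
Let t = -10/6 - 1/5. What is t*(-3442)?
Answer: 96376/15 ≈ 6425.1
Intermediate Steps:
t = -28/15 (t = -10*⅙ - 1*⅕ = -5/3 - ⅕ = -28/15 ≈ -1.8667)
t*(-3442) = -28/15*(-3442) = 96376/15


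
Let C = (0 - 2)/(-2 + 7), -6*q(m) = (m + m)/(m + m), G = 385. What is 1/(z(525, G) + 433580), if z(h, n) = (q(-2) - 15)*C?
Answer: 15/6503791 ≈ 2.3063e-6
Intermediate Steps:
q(m) = -⅙ (q(m) = -(m + m)/(6*(m + m)) = -2*m/(6*(2*m)) = -2*m*1/(2*m)/6 = -⅙*1 = -⅙)
C = -⅖ (C = -2/5 = -2*⅕ = -⅖ ≈ -0.40000)
z(h, n) = 91/15 (z(h, n) = (-⅙ - 15)*(-⅖) = -91/6*(-⅖) = 91/15)
1/(z(525, G) + 433580) = 1/(91/15 + 433580) = 1/(6503791/15) = 15/6503791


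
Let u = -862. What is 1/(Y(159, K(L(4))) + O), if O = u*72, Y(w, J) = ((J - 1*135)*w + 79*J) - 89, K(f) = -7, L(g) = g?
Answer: -1/85284 ≈ -1.1726e-5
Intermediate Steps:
Y(w, J) = -89 + 79*J + w*(-135 + J) (Y(w, J) = ((J - 135)*w + 79*J) - 89 = ((-135 + J)*w + 79*J) - 89 = (w*(-135 + J) + 79*J) - 89 = (79*J + w*(-135 + J)) - 89 = -89 + 79*J + w*(-135 + J))
O = -62064 (O = -862*72 = -62064)
1/(Y(159, K(L(4))) + O) = 1/((-89 - 135*159 + 79*(-7) - 7*159) - 62064) = 1/((-89 - 21465 - 553 - 1113) - 62064) = 1/(-23220 - 62064) = 1/(-85284) = -1/85284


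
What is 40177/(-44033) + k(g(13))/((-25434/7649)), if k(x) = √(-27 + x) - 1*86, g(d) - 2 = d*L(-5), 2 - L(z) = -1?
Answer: 13971831022/559967661 - 7649*√14/25434 ≈ 23.826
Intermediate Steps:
L(z) = 3 (L(z) = 2 - 1*(-1) = 2 + 1 = 3)
g(d) = 2 + 3*d (g(d) = 2 + d*3 = 2 + 3*d)
k(x) = -86 + √(-27 + x) (k(x) = √(-27 + x) - 86 = -86 + √(-27 + x))
40177/(-44033) + k(g(13))/((-25434/7649)) = 40177/(-44033) + (-86 + √(-27 + (2 + 3*13)))/((-25434/7649)) = 40177*(-1/44033) + (-86 + √(-27 + (2 + 39)))/((-25434*1/7649)) = -40177/44033 + (-86 + √(-27 + 41))/(-25434/7649) = -40177/44033 + (-86 + √14)*(-7649/25434) = -40177/44033 + (328907/12717 - 7649*√14/25434) = 13971831022/559967661 - 7649*√14/25434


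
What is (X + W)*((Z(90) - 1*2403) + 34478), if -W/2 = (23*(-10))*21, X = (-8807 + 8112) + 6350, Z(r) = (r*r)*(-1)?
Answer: 367177125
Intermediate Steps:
Z(r) = -r**2 (Z(r) = r**2*(-1) = -r**2)
X = 5655 (X = -695 + 6350 = 5655)
W = 9660 (W = -2*23*(-10)*21 = -(-460)*21 = -2*(-4830) = 9660)
(X + W)*((Z(90) - 1*2403) + 34478) = (5655 + 9660)*((-1*90**2 - 1*2403) + 34478) = 15315*((-1*8100 - 2403) + 34478) = 15315*((-8100 - 2403) + 34478) = 15315*(-10503 + 34478) = 15315*23975 = 367177125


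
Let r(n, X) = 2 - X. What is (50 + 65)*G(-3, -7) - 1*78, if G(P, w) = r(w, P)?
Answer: 497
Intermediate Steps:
G(P, w) = 2 - P
(50 + 65)*G(-3, -7) - 1*78 = (50 + 65)*(2 - 1*(-3)) - 1*78 = 115*(2 + 3) - 78 = 115*5 - 78 = 575 - 78 = 497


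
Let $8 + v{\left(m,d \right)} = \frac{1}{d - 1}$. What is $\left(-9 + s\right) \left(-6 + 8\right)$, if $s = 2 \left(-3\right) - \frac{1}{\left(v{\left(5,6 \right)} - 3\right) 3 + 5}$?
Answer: $- \frac{4100}{137} \approx -29.927$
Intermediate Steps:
$v{\left(m,d \right)} = -8 + \frac{1}{-1 + d}$ ($v{\left(m,d \right)} = -8 + \frac{1}{d - 1} = -8 + \frac{1}{-1 + d}$)
$s = - \frac{817}{137}$ ($s = 2 \left(-3\right) - \frac{1}{\left(\frac{9 - 48}{-1 + 6} - 3\right) 3 + 5} = -6 - \frac{1}{\left(\frac{9 - 48}{5} - 3\right) 3 + 5} = -6 - \frac{1}{\left(\frac{1}{5} \left(-39\right) - 3\right) 3 + 5} = -6 - \frac{1}{\left(- \frac{39}{5} - 3\right) 3 + 5} = -6 - \frac{1}{\left(- \frac{54}{5}\right) 3 + 5} = -6 - \frac{1}{- \frac{162}{5} + 5} = -6 - \frac{1}{- \frac{137}{5}} = -6 - - \frac{5}{137} = -6 + \frac{5}{137} = - \frac{817}{137} \approx -5.9635$)
$\left(-9 + s\right) \left(-6 + 8\right) = \left(-9 - \frac{817}{137}\right) \left(-6 + 8\right) = \left(- \frac{2050}{137}\right) 2 = - \frac{4100}{137}$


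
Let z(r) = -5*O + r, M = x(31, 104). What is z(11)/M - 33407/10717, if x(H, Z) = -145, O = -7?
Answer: -5336997/1553965 ≈ -3.4344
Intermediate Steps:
M = -145
z(r) = 35 + r (z(r) = -5*(-7) + r = 35 + r)
z(11)/M - 33407/10717 = (35 + 11)/(-145) - 33407/10717 = 46*(-1/145) - 33407*1/10717 = -46/145 - 33407/10717 = -5336997/1553965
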